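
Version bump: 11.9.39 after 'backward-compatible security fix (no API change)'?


Current: 11.9.39
Change category: 'backward-compatible security fix (no API change)' → patch bump
SemVer rule: patch bump → increment PATCH (MAJOR and MINOR unchanged)
New: 11.9.40

11.9.40


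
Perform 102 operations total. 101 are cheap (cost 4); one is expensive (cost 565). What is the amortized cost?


Formula: Amortized cost = Total cost / Operations
Total cost = (101 * 4) + (1 * 565)
Total cost = 404 + 565 = 969
Amortized = 969 / 102 = 9.5

9.5


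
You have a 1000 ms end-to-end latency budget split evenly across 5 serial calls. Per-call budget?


Formula: per_stage = total_budget / stages
per_stage = 1000 / 5
per_stage = 200.0 ms

200.0 ms


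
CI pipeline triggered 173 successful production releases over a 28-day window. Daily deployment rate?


Formula: deployments per day = releases / days
= 173 / 28
= 6.179 deploys/day
(equivalently, 43.25 deploys/week)

6.179 deploys/day


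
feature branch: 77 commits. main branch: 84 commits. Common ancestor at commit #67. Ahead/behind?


Common ancestor: commit #67
feature commits after divergence: 77 - 67 = 10
main commits after divergence: 84 - 67 = 17
feature is 10 commits ahead of main
main is 17 commits ahead of feature

feature ahead: 10, main ahead: 17


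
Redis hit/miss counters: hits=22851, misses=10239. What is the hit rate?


Formula: hit rate = hits / (hits + misses) * 100
hit rate = 22851 / (22851 + 10239) * 100
hit rate = 22851 / 33090 * 100
hit rate = 69.06%

69.06%


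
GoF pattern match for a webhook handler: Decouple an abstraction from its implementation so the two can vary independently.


This matches the Bridge pattern

Bridge


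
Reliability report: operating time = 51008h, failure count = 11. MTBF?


Formula: MTBF = Total operating time / Number of failures
MTBF = 51008 / 11
MTBF = 4637.09 hours

4637.09 hours


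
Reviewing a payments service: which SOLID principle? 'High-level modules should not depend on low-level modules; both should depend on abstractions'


This describes the Dependency Inversion Principle (DIP)

Dependency Inversion Principle (DIP)


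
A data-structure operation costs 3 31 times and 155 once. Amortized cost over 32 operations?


Formula: Amortized cost = Total cost / Operations
Total cost = (31 * 3) + (1 * 155)
Total cost = 93 + 155 = 248
Amortized = 248 / 32 = 7.75

7.75


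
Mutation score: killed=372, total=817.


Mutation score = killed / total * 100
Mutation score = 372 / 817 * 100
Mutation score = 45.53%

45.53%


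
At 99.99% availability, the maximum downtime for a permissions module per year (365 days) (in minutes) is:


Formula: allowed downtime = period * (100 - SLA) / 100
Period (year (365 days)) = 525600 minutes
Unavailability fraction = (100 - 99.99) / 100
Allowed downtime = 525600 * (100 - 99.99) / 100
Allowed downtime = 52.56 minutes

52.56 minutes


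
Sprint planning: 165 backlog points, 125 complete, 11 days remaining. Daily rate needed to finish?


Formula: Required rate = Remaining points / Days left
Remaining = 165 - 125 = 40 points
Required rate = 40 / 11 = 3.64 points/day

3.64 points/day


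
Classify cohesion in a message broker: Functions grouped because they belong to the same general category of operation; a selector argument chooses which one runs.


Reasoning: Grouped by category of activity, not by data or sequence
Type: Logical cohesion

Logical cohesion


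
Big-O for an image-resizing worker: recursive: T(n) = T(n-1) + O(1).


Reasoning: linear recursion with constant work per frame
Complexity: O(n)

O(n)


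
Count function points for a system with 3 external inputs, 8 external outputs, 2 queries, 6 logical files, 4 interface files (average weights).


UFP = EI*4 + EO*5 + EQ*4 + ILF*10 + EIF*7
UFP = 3*4 + 8*5 + 2*4 + 6*10 + 4*7
UFP = 12 + 40 + 8 + 60 + 28
UFP = 148

148


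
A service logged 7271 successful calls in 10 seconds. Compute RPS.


Formula: throughput = requests / seconds
throughput = 7271 / 10
throughput = 727.1 requests/second

727.1 requests/second


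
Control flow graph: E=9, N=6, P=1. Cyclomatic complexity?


Formula: V(G) = E - N + 2P
V(G) = 9 - 6 + 2*1
V(G) = 3 + 2
V(G) = 5

5


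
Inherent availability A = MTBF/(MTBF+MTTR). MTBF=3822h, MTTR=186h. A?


Availability = MTBF / (MTBF + MTTR)
Availability = 3822 / (3822 + 186)
Availability = 3822 / 4008
Availability = 95.3593%

95.3593%


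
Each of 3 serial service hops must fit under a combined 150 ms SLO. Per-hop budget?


Formula: per_stage = total_budget / stages
per_stage = 150 / 3
per_stage = 50.0 ms

50.0 ms


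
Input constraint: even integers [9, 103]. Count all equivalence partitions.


Constraint: even integers in [9, 103]
Class 1: x < 9 — out-of-range invalid
Class 2: x in [9,103] but odd — wrong type invalid
Class 3: x in [9,103] and even — valid
Class 4: x > 103 — out-of-range invalid
Total equivalence classes: 4

4 equivalence classes


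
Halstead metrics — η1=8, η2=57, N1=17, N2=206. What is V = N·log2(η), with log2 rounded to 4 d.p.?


Formula: V = N * log2(η), where N = N1 + N2 and η = η1 + η2
η = 8 + 57 = 65
N = 17 + 206 = 223
log2(65) ≈ 6.0224
V = 223 * 6.0224 = 1343.00

1343.00


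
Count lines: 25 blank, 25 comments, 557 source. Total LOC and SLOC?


Total LOC = blank + comment + code
Total LOC = 25 + 25 + 557 = 607
SLOC (source only) = code = 557

Total LOC: 607, SLOC: 557


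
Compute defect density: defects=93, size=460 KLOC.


Defect density = defects / KLOC
Defect density = 93 / 460
Defect density = 0.202 defects/KLOC

0.202 defects/KLOC


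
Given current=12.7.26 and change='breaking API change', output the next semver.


Current: 12.7.26
Change category: 'breaking API change' → major bump
SemVer rule: major bump → increment MAJOR, reset MINOR and PATCH to 0
New: 13.0.0

13.0.0


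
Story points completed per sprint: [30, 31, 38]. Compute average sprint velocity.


Formula: Avg velocity = Total points / Number of sprints
Points: [30, 31, 38]
Sum = 30 + 31 + 38 = 99
Avg velocity = 99 / 3 = 33.0 points/sprint

33.0 points/sprint


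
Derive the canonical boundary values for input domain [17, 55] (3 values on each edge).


Range: [17, 55]
Boundaries: just below min, min, min+1, max-1, max, just above max
Values: [16, 17, 18, 54, 55, 56]

[16, 17, 18, 54, 55, 56]


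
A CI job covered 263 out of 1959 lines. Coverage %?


Coverage = covered / total * 100
Coverage = 263 / 1959 * 100
Coverage = 13.43%

13.43%


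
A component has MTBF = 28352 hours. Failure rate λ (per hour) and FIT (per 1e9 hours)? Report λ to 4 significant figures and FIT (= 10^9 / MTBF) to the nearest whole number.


Formula: λ = 1 / MTBF; FIT = λ × 1e9 = 1e9 / MTBF
λ = 1 / 28352 ≈ 3.527e-05 failures/hour
FIT = 1e9 / 28352 ≈ 35271 failures per 1e9 hours (nearest whole number)

λ = 3.527e-05 /h, FIT = 35271


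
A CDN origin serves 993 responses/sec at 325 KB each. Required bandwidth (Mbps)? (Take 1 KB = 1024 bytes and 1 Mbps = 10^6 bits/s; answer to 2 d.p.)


Formula: Mbps = payload_bytes * RPS * 8 / 1e6
Payload per request = 325 KB = 325 * 1024 = 332800 bytes
Total bytes/sec = 332800 * 993 = 330470400
Total bits/sec = 330470400 * 8 = 2643763200
Mbps = 2643763200 / 1e6 = 2643.76

2643.76 Mbps


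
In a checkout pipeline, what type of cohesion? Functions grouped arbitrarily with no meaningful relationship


Reasoning: Worst: random grouping
Type: Coincidental cohesion

Coincidental cohesion


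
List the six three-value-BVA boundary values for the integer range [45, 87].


Range: [45, 87]
Boundaries: just below min, min, min+1, max-1, max, just above max
Values: [44, 45, 46, 86, 87, 88]

[44, 45, 46, 86, 87, 88]


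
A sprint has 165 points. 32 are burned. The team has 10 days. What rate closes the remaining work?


Formula: Required rate = Remaining points / Days left
Remaining = 165 - 32 = 133 points
Required rate = 133 / 10 = 13.3 points/day

13.3 points/day


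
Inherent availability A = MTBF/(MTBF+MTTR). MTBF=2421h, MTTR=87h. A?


Availability = MTBF / (MTBF + MTTR)
Availability = 2421 / (2421 + 87)
Availability = 2421 / 2508
Availability = 96.5311%

96.5311%


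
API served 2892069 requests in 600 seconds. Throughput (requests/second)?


Formula: throughput = requests / seconds
throughput = 2892069 / 600
throughput = 4820.12 requests/second

4820.12 requests/second


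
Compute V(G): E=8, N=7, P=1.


Formula: V(G) = E - N + 2P
V(G) = 8 - 7 + 2*1
V(G) = 1 + 2
V(G) = 3

3


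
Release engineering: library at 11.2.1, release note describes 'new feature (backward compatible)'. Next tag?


Current: 11.2.1
Change category: 'new feature (backward compatible)' → minor bump
SemVer rule: minor bump → increment MINOR, reset PATCH to 0 (MAJOR unchanged)
New: 11.3.0

11.3.0


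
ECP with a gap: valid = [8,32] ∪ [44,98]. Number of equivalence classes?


Valid ranges: [8,32] and [44,98]
Class 1: x < 8 — invalid
Class 2: 8 ≤ x ≤ 32 — valid
Class 3: 32 < x < 44 — invalid (gap between ranges)
Class 4: 44 ≤ x ≤ 98 — valid
Class 5: x > 98 — invalid
Total equivalence classes: 5

5 equivalence classes


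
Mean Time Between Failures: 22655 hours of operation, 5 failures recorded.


Formula: MTBF = Total operating time / Number of failures
MTBF = 22655 / 5
MTBF = 4531.0 hours

4531.0 hours


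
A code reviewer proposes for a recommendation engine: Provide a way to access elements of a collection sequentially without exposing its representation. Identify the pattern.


This matches the Iterator pattern

Iterator


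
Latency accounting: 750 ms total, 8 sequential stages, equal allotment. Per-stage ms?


Formula: per_stage = total_budget / stages
per_stage = 750 / 8
per_stage = 93.75 ms

93.75 ms


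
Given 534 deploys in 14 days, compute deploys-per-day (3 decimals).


Formula: deployments per day = releases / days
= 534 / 14
= 38.143 deploys/day
(equivalently, 267.0 deploys/week)

38.143 deploys/day


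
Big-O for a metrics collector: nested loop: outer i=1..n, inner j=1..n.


Reasoning: n iterations times n iterations
Complexity: O(n^2)

O(n^2)


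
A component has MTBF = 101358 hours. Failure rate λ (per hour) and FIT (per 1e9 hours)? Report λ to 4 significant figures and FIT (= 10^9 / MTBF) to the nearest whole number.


Formula: λ = 1 / MTBF; FIT = λ × 1e9 = 1e9 / MTBF
λ = 1 / 101358 ≈ 9.866e-06 failures/hour
FIT = 1e9 / 101358 ≈ 9866 failures per 1e9 hours (nearest whole number)

λ = 9.866e-06 /h, FIT = 9866


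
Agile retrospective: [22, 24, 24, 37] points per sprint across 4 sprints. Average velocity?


Formula: Avg velocity = Total points / Number of sprints
Points: [22, 24, 24, 37]
Sum = 22 + 24 + 24 + 37 = 107
Avg velocity = 107 / 4 = 26.75 points/sprint

26.75 points/sprint


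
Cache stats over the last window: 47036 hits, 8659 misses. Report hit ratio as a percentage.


Formula: hit rate = hits / (hits + misses) * 100
hit rate = 47036 / (47036 + 8659) * 100
hit rate = 47036 / 55695 * 100
hit rate = 84.45%

84.45%


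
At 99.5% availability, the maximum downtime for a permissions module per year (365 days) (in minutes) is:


Formula: allowed downtime = period * (100 - SLA) / 100
Period (year (365 days)) = 525600 minutes
Unavailability fraction = (100 - 99.5) / 100
Allowed downtime = 525600 * (100 - 99.5) / 100
Allowed downtime = 2628.0 minutes

2628.0 minutes


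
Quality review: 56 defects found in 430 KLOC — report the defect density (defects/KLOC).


Defect density = defects / KLOC
Defect density = 56 / 430
Defect density = 0.13 defects/KLOC

0.13 defects/KLOC


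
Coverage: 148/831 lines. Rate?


Coverage = covered / total * 100
Coverage = 148 / 831 * 100
Coverage = 17.81%

17.81%


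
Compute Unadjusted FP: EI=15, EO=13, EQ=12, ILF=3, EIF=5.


UFP = EI*4 + EO*5 + EQ*4 + ILF*10 + EIF*7
UFP = 15*4 + 13*5 + 12*4 + 3*10 + 5*7
UFP = 60 + 65 + 48 + 30 + 35
UFP = 238

238


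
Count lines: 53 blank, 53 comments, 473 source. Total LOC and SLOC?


Total LOC = blank + comment + code
Total LOC = 53 + 53 + 473 = 579
SLOC (source only) = code = 473

Total LOC: 579, SLOC: 473


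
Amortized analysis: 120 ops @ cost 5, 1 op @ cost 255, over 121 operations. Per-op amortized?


Formula: Amortized cost = Total cost / Operations
Total cost = (120 * 5) + (1 * 255)
Total cost = 600 + 255 = 855
Amortized = 855 / 121 = 7.0661

7.0661


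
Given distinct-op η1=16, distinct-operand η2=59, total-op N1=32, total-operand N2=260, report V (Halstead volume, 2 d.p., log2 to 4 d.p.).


Formula: V = N * log2(η), where N = N1 + N2 and η = η1 + η2
η = 16 + 59 = 75
N = 32 + 260 = 292
log2(75) ≈ 6.2288
V = 292 * 6.2288 = 1818.81

1818.81


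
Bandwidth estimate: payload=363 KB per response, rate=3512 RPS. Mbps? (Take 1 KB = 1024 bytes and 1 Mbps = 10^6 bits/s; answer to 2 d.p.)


Formula: Mbps = payload_bytes * RPS * 8 / 1e6
Payload per request = 363 KB = 363 * 1024 = 371712 bytes
Total bytes/sec = 371712 * 3512 = 1305452544
Total bits/sec = 1305452544 * 8 = 10443620352
Mbps = 10443620352 / 1e6 = 10443.62

10443.62 Mbps


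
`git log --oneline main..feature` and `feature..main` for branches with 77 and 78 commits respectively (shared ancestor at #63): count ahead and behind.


Common ancestor: commit #63
feature commits after divergence: 77 - 63 = 14
main commits after divergence: 78 - 63 = 15
feature is 14 commits ahead of main
main is 15 commits ahead of feature

feature ahead: 14, main ahead: 15


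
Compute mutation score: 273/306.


Mutation score = killed / total * 100
Mutation score = 273 / 306 * 100
Mutation score = 89.22%

89.22%


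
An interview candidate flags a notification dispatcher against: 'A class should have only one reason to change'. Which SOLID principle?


This describes the Single Responsibility Principle (SRP)

Single Responsibility Principle (SRP)


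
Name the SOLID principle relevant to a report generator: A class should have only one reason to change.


This describes the Single Responsibility Principle (SRP)

Single Responsibility Principle (SRP)


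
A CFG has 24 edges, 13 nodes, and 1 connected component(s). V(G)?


Formula: V(G) = E - N + 2P
V(G) = 24 - 13 + 2*1
V(G) = 11 + 2
V(G) = 13

13


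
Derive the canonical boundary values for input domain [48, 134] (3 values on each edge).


Range: [48, 134]
Boundaries: just below min, min, min+1, max-1, max, just above max
Values: [47, 48, 49, 133, 134, 135]

[47, 48, 49, 133, 134, 135]


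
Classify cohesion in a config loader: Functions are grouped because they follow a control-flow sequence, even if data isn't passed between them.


Reasoning: Grouped by order of execution within a routine, not by data flow
Type: Procedural cohesion

Procedural cohesion


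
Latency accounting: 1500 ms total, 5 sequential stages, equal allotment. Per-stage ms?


Formula: per_stage = total_budget / stages
per_stage = 1500 / 5
per_stage = 300.0 ms

300.0 ms


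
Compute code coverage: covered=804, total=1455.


Coverage = covered / total * 100
Coverage = 804 / 1455 * 100
Coverage = 55.26%

55.26%


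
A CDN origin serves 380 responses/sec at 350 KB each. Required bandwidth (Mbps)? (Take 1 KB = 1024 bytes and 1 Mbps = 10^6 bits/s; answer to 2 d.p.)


Formula: Mbps = payload_bytes * RPS * 8 / 1e6
Payload per request = 350 KB = 350 * 1024 = 358400 bytes
Total bytes/sec = 358400 * 380 = 136192000
Total bits/sec = 136192000 * 8 = 1089536000
Mbps = 1089536000 / 1e6 = 1089.54

1089.54 Mbps


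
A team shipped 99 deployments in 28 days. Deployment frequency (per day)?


Formula: deployments per day = releases / days
= 99 / 28
= 3.536 deploys/day
(equivalently, 24.75 deploys/week)

3.536 deploys/day


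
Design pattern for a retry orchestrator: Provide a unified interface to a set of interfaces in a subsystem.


This matches the Facade pattern

Facade


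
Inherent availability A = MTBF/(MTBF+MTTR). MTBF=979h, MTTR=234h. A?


Availability = MTBF / (MTBF + MTTR)
Availability = 979 / (979 + 234)
Availability = 979 / 1213
Availability = 80.709%

80.709%


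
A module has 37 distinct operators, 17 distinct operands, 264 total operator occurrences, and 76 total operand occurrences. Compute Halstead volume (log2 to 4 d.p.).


Formula: V = N * log2(η), where N = N1 + N2 and η = η1 + η2
η = 37 + 17 = 54
N = 264 + 76 = 340
log2(54) ≈ 5.7549
V = 340 * 5.7549 = 1956.67

1956.67


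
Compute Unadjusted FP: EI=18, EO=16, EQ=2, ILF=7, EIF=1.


UFP = EI*4 + EO*5 + EQ*4 + ILF*10 + EIF*7
UFP = 18*4 + 16*5 + 2*4 + 7*10 + 1*7
UFP = 72 + 80 + 8 + 70 + 7
UFP = 237

237


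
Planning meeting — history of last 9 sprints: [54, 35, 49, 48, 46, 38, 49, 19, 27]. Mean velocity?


Formula: Avg velocity = Total points / Number of sprints
Points: [54, 35, 49, 48, 46, 38, 49, 19, 27]
Sum = 54 + 35 + 49 + 48 + 46 + 38 + 49 + 19 + 27 = 365
Avg velocity = 365 / 9 = 40.56 points/sprint

40.56 points/sprint


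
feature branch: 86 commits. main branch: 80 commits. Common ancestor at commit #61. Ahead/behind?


Common ancestor: commit #61
feature commits after divergence: 86 - 61 = 25
main commits after divergence: 80 - 61 = 19
feature is 25 commits ahead of main
main is 19 commits ahead of feature

feature ahead: 25, main ahead: 19


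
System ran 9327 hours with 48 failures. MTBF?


Formula: MTBF = Total operating time / Number of failures
MTBF = 9327 / 48
MTBF = 194.31 hours

194.31 hours


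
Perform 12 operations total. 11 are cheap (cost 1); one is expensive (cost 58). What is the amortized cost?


Formula: Amortized cost = Total cost / Operations
Total cost = (11 * 1) + (1 * 58)
Total cost = 11 + 58 = 69
Amortized = 69 / 12 = 5.75

5.75


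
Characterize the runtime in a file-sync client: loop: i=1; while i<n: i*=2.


Reasoning: i doubles each step so iterations are log2(n)
Complexity: O(log n)

O(log n)


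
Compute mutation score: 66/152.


Mutation score = killed / total * 100
Mutation score = 66 / 152 * 100
Mutation score = 43.42%

43.42%


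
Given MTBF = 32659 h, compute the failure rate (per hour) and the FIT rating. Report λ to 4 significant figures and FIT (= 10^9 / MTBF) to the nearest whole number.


Formula: λ = 1 / MTBF; FIT = λ × 1e9 = 1e9 / MTBF
λ = 1 / 32659 ≈ 3.062e-05 failures/hour
FIT = 1e9 / 32659 ≈ 30619 failures per 1e9 hours (nearest whole number)

λ = 3.062e-05 /h, FIT = 30619


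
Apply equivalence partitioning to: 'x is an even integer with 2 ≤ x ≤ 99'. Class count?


Constraint: even integers in [2, 99]
Class 1: x < 2 — out-of-range invalid
Class 2: x in [2,99] but odd — wrong type invalid
Class 3: x in [2,99] and even — valid
Class 4: x > 99 — out-of-range invalid
Total equivalence classes: 4

4 equivalence classes


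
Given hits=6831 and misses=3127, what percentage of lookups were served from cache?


Formula: hit rate = hits / (hits + misses) * 100
hit rate = 6831 / (6831 + 3127) * 100
hit rate = 6831 / 9958 * 100
hit rate = 68.6%

68.6%


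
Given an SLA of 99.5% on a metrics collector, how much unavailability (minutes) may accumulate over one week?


Formula: allowed downtime = period * (100 - SLA) / 100
Period (week) = 10080 minutes
Unavailability fraction = (100 - 99.5) / 100
Allowed downtime = 10080 * (100 - 99.5) / 100
Allowed downtime = 50.4 minutes

50.4 minutes


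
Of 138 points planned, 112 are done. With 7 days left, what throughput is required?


Formula: Required rate = Remaining points / Days left
Remaining = 138 - 112 = 26 points
Required rate = 26 / 7 = 3.71 points/day

3.71 points/day


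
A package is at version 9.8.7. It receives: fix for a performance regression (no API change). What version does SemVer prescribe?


Current: 9.8.7
Change category: 'fix for a performance regression (no API change)' → patch bump
SemVer rule: patch bump → increment PATCH (MAJOR and MINOR unchanged)
New: 9.8.8

9.8.8


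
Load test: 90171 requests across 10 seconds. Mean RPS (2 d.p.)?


Formula: throughput = requests / seconds
throughput = 90171 / 10
throughput = 9017.1 requests/second

9017.1 requests/second


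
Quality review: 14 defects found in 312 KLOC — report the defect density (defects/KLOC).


Defect density = defects / KLOC
Defect density = 14 / 312
Defect density = 0.045 defects/KLOC

0.045 defects/KLOC


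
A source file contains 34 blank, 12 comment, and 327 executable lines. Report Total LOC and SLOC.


Total LOC = blank + comment + code
Total LOC = 34 + 12 + 327 = 373
SLOC (source only) = code = 327

Total LOC: 373, SLOC: 327


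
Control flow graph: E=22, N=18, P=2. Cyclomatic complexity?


Formula: V(G) = E - N + 2P
V(G) = 22 - 18 + 2*2
V(G) = 4 + 4
V(G) = 8

8


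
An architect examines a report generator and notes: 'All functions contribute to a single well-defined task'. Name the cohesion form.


Reasoning: Best: single purpose
Type: Functional cohesion

Functional cohesion


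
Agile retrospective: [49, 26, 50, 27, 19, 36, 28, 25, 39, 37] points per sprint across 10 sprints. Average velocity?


Formula: Avg velocity = Total points / Number of sprints
Points: [49, 26, 50, 27, 19, 36, 28, 25, 39, 37]
Sum = 49 + 26 + 50 + 27 + 19 + 36 + 28 + 25 + 39 + 37 = 336
Avg velocity = 336 / 10 = 33.6 points/sprint

33.6 points/sprint


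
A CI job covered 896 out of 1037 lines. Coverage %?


Coverage = covered / total * 100
Coverage = 896 / 1037 * 100
Coverage = 86.4%

86.4%


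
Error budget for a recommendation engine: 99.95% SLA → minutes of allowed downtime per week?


Formula: allowed downtime = period * (100 - SLA) / 100
Period (week) = 10080 minutes
Unavailability fraction = (100 - 99.95) / 100
Allowed downtime = 10080 * (100 - 99.95) / 100
Allowed downtime = 5.04 minutes

5.04 minutes


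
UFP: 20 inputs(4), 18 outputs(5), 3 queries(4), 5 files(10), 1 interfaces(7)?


UFP = EI*4 + EO*5 + EQ*4 + ILF*10 + EIF*7
UFP = 20*4 + 18*5 + 3*4 + 5*10 + 1*7
UFP = 80 + 90 + 12 + 50 + 7
UFP = 239

239


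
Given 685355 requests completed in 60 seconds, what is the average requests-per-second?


Formula: throughput = requests / seconds
throughput = 685355 / 60
throughput = 11422.58 requests/second

11422.58 requests/second


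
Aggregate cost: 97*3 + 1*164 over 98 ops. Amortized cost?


Formula: Amortized cost = Total cost / Operations
Total cost = (97 * 3) + (1 * 164)
Total cost = 291 + 164 = 455
Amortized = 455 / 98 = 4.6429

4.6429


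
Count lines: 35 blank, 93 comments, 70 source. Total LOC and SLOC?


Total LOC = blank + comment + code
Total LOC = 35 + 93 + 70 = 198
SLOC (source only) = code = 70

Total LOC: 198, SLOC: 70


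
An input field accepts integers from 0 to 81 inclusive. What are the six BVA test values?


Range: [0, 81]
Boundaries: just below min, min, min+1, max-1, max, just above max
Values: [-1, 0, 1, 80, 81, 82]

[-1, 0, 1, 80, 81, 82]


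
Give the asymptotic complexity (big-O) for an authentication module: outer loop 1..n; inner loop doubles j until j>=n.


Reasoning: linear outer times logarithmic inner
Complexity: O(n log n)

O(n log n)


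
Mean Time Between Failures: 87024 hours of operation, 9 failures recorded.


Formula: MTBF = Total operating time / Number of failures
MTBF = 87024 / 9
MTBF = 9669.33 hours

9669.33 hours


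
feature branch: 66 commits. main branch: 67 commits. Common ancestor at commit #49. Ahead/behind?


Common ancestor: commit #49
feature commits after divergence: 66 - 49 = 17
main commits after divergence: 67 - 49 = 18
feature is 17 commits ahead of main
main is 18 commits ahead of feature

feature ahead: 17, main ahead: 18


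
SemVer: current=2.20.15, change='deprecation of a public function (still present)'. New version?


Current: 2.20.15
Change category: 'deprecation of a public function (still present)' → minor bump
SemVer rule: minor bump → increment MINOR, reset PATCH to 0 (MAJOR unchanged)
New: 2.21.0

2.21.0


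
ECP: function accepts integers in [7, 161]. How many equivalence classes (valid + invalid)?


Valid range: [7, 161]
Class 1: x < 7 — invalid
Class 2: 7 ≤ x ≤ 161 — valid
Class 3: x > 161 — invalid
Total equivalence classes: 3

3 equivalence classes


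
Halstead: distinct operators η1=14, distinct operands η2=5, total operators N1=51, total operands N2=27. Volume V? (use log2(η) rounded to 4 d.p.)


Formula: V = N * log2(η), where N = N1 + N2 and η = η1 + η2
η = 14 + 5 = 19
N = 51 + 27 = 78
log2(19) ≈ 4.2479
V = 78 * 4.2479 = 331.34

331.34


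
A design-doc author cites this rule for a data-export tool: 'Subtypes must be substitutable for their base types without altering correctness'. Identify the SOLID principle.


This describes the Liskov Substitution Principle (LSP)

Liskov Substitution Principle (LSP)


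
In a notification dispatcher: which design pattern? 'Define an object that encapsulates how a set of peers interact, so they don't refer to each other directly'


This matches the Mediator pattern

Mediator


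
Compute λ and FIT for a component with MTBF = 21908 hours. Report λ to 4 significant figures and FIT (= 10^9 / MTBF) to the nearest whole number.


Formula: λ = 1 / MTBF; FIT = λ × 1e9 = 1e9 / MTBF
λ = 1 / 21908 ≈ 4.565e-05 failures/hour
FIT = 1e9 / 21908 ≈ 45645 failures per 1e9 hours (nearest whole number)

λ = 4.565e-05 /h, FIT = 45645


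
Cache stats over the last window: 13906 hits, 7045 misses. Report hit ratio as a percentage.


Formula: hit rate = hits / (hits + misses) * 100
hit rate = 13906 / (13906 + 7045) * 100
hit rate = 13906 / 20951 * 100
hit rate = 66.37%

66.37%


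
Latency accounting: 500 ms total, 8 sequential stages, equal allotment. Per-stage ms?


Formula: per_stage = total_budget / stages
per_stage = 500 / 8
per_stage = 62.5 ms

62.5 ms


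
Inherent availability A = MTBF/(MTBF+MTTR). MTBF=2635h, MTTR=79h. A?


Availability = MTBF / (MTBF + MTTR)
Availability = 2635 / (2635 + 79)
Availability = 2635 / 2714
Availability = 97.0892%

97.0892%


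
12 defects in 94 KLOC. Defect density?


Defect density = defects / KLOC
Defect density = 12 / 94
Defect density = 0.128 defects/KLOC

0.128 defects/KLOC


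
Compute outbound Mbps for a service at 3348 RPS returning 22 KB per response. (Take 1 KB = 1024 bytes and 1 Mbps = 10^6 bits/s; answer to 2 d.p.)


Formula: Mbps = payload_bytes * RPS * 8 / 1e6
Payload per request = 22 KB = 22 * 1024 = 22528 bytes
Total bytes/sec = 22528 * 3348 = 75423744
Total bits/sec = 75423744 * 8 = 603389952
Mbps = 603389952 / 1e6 = 603.39

603.39 Mbps


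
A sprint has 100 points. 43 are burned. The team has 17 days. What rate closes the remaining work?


Formula: Required rate = Remaining points / Days left
Remaining = 100 - 43 = 57 points
Required rate = 57 / 17 = 3.35 points/day

3.35 points/day


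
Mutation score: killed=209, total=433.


Mutation score = killed / total * 100
Mutation score = 209 / 433 * 100
Mutation score = 48.27%

48.27%


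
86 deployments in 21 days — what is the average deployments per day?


Formula: deployments per day = releases / days
= 86 / 21
= 4.095 deploys/day
(equivalently, 28.67 deploys/week)

4.095 deploys/day


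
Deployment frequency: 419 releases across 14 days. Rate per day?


Formula: deployments per day = releases / days
= 419 / 14
= 29.929 deploys/day
(equivalently, 209.5 deploys/week)

29.929 deploys/day


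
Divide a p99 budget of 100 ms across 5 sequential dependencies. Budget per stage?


Formula: per_stage = total_budget / stages
per_stage = 100 / 5
per_stage = 20.0 ms

20.0 ms


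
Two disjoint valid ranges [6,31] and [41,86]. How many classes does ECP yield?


Valid ranges: [6,31] and [41,86]
Class 1: x < 6 — invalid
Class 2: 6 ≤ x ≤ 31 — valid
Class 3: 31 < x < 41 — invalid (gap between ranges)
Class 4: 41 ≤ x ≤ 86 — valid
Class 5: x > 86 — invalid
Total equivalence classes: 5

5 equivalence classes


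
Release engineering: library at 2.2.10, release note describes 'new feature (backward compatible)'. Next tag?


Current: 2.2.10
Change category: 'new feature (backward compatible)' → minor bump
SemVer rule: minor bump → increment MINOR, reset PATCH to 0 (MAJOR unchanged)
New: 2.3.0

2.3.0


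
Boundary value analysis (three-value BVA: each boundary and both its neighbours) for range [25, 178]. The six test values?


Range: [25, 178]
Boundaries: just below min, min, min+1, max-1, max, just above max
Values: [24, 25, 26, 177, 178, 179]

[24, 25, 26, 177, 178, 179]


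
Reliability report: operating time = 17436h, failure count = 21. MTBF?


Formula: MTBF = Total operating time / Number of failures
MTBF = 17436 / 21
MTBF = 830.29 hours

830.29 hours


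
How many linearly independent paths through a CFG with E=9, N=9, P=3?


Formula: V(G) = E - N + 2P
V(G) = 9 - 9 + 2*3
V(G) = 0 + 6
V(G) = 6

6


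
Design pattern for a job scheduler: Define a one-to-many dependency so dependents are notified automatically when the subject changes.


This matches the Observer pattern

Observer


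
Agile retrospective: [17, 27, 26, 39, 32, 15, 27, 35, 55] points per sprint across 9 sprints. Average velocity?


Formula: Avg velocity = Total points / Number of sprints
Points: [17, 27, 26, 39, 32, 15, 27, 35, 55]
Sum = 17 + 27 + 26 + 39 + 32 + 15 + 27 + 35 + 55 = 273
Avg velocity = 273 / 9 = 30.33 points/sprint

30.33 points/sprint


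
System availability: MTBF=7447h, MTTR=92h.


Availability = MTBF / (MTBF + MTTR)
Availability = 7447 / (7447 + 92)
Availability = 7447 / 7539
Availability = 98.7797%

98.7797%


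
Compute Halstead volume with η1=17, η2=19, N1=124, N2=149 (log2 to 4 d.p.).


Formula: V = N * log2(η), where N = N1 + N2 and η = η1 + η2
η = 17 + 19 = 36
N = 124 + 149 = 273
log2(36) ≈ 5.1699
V = 273 * 5.1699 = 1411.38

1411.38


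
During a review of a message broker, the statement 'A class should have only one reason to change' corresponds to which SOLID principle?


This describes the Single Responsibility Principle (SRP)

Single Responsibility Principle (SRP)


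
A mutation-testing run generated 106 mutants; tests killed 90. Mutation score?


Mutation score = killed / total * 100
Mutation score = 90 / 106 * 100
Mutation score = 84.91%

84.91%


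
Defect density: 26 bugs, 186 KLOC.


Defect density = defects / KLOC
Defect density = 26 / 186
Defect density = 0.14 defects/KLOC

0.14 defects/KLOC


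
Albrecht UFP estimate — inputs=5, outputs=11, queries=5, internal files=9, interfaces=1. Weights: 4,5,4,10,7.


UFP = EI*4 + EO*5 + EQ*4 + ILF*10 + EIF*7
UFP = 5*4 + 11*5 + 5*4 + 9*10 + 1*7
UFP = 20 + 55 + 20 + 90 + 7
UFP = 192

192


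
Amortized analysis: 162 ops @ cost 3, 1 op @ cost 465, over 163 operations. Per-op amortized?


Formula: Amortized cost = Total cost / Operations
Total cost = (162 * 3) + (1 * 465)
Total cost = 486 + 465 = 951
Amortized = 951 / 163 = 5.8344

5.8344


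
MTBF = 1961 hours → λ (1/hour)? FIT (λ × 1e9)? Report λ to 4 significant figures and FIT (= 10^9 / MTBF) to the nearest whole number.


Formula: λ = 1 / MTBF; FIT = λ × 1e9 = 1e9 / MTBF
λ = 1 / 1961 ≈ 5.099e-04 failures/hour
FIT = 1e9 / 1961 ≈ 509944 failures per 1e9 hours (nearest whole number)

λ = 5.099e-04 /h, FIT = 509944


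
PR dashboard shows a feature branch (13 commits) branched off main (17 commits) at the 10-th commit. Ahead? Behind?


Common ancestor: commit #10
feature commits after divergence: 13 - 10 = 3
main commits after divergence: 17 - 10 = 7
feature is 3 commits ahead of main
main is 7 commits ahead of feature

feature ahead: 3, main ahead: 7


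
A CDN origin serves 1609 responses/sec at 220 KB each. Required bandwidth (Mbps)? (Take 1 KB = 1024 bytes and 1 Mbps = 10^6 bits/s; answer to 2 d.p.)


Formula: Mbps = payload_bytes * RPS * 8 / 1e6
Payload per request = 220 KB = 220 * 1024 = 225280 bytes
Total bytes/sec = 225280 * 1609 = 362475520
Total bits/sec = 362475520 * 8 = 2899804160
Mbps = 2899804160 / 1e6 = 2899.8

2899.8 Mbps


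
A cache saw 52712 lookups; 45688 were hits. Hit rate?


Formula: hit rate = hits / (hits + misses) * 100
hit rate = 45688 / (45688 + 7024) * 100
hit rate = 45688 / 52712 * 100
hit rate = 86.67%

86.67%


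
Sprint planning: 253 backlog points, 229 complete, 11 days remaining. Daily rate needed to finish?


Formula: Required rate = Remaining points / Days left
Remaining = 253 - 229 = 24 points
Required rate = 24 / 11 = 2.18 points/day

2.18 points/day


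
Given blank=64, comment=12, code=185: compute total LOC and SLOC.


Total LOC = blank + comment + code
Total LOC = 64 + 12 + 185 = 261
SLOC (source only) = code = 185

Total LOC: 261, SLOC: 185


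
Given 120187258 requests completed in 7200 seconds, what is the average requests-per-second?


Formula: throughput = requests / seconds
throughput = 120187258 / 7200
throughput = 16692.67 requests/second

16692.67 requests/second


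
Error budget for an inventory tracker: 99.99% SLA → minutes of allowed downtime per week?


Formula: allowed downtime = period * (100 - SLA) / 100
Period (week) = 10080 minutes
Unavailability fraction = (100 - 99.99) / 100
Allowed downtime = 10080 * (100 - 99.99) / 100
Allowed downtime = 1.008 minutes

1.008 minutes


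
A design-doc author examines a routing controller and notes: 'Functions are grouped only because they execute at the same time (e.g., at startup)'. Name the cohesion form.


Reasoning: Related by timing only
Type: Temporal cohesion

Temporal cohesion


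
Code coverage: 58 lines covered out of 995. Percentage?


Coverage = covered / total * 100
Coverage = 58 / 995 * 100
Coverage = 5.83%

5.83%


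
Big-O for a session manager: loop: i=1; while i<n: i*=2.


Reasoning: i doubles each step so iterations are log2(n)
Complexity: O(log n)

O(log n)


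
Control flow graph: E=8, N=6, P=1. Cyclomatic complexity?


Formula: V(G) = E - N + 2P
V(G) = 8 - 6 + 2*1
V(G) = 2 + 2
V(G) = 4

4


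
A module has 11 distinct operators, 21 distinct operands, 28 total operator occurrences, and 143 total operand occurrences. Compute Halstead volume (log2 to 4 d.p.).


Formula: V = N * log2(η), where N = N1 + N2 and η = η1 + η2
η = 11 + 21 = 32
N = 28 + 143 = 171
log2(32) ≈ 5.0000
V = 171 * 5.0000 = 855.00

855.00


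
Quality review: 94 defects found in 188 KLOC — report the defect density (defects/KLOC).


Defect density = defects / KLOC
Defect density = 94 / 188
Defect density = 0.5 defects/KLOC

0.5 defects/KLOC


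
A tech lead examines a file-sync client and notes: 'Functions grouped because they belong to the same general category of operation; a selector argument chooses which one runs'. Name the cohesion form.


Reasoning: Grouped by category of activity, not by data or sequence
Type: Logical cohesion

Logical cohesion


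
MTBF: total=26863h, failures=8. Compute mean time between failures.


Formula: MTBF = Total operating time / Number of failures
MTBF = 26863 / 8
MTBF = 3357.88 hours

3357.88 hours


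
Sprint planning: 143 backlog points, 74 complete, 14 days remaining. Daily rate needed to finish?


Formula: Required rate = Remaining points / Days left
Remaining = 143 - 74 = 69 points
Required rate = 69 / 14 = 4.93 points/day

4.93 points/day


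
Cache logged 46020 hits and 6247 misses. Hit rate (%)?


Formula: hit rate = hits / (hits + misses) * 100
hit rate = 46020 / (46020 + 6247) * 100
hit rate = 46020 / 52267 * 100
hit rate = 88.05%

88.05%


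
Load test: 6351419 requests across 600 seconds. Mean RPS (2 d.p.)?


Formula: throughput = requests / seconds
throughput = 6351419 / 600
throughput = 10585.7 requests/second

10585.7 requests/second


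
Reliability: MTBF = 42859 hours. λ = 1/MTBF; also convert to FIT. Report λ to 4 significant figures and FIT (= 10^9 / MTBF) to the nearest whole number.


Formula: λ = 1 / MTBF; FIT = λ × 1e9 = 1e9 / MTBF
λ = 1 / 42859 ≈ 2.333e-05 failures/hour
FIT = 1e9 / 42859 ≈ 23332 failures per 1e9 hours (nearest whole number)

λ = 2.333e-05 /h, FIT = 23332


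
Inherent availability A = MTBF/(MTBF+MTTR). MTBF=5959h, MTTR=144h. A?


Availability = MTBF / (MTBF + MTTR)
Availability = 5959 / (5959 + 144)
Availability = 5959 / 6103
Availability = 97.6405%

97.6405%


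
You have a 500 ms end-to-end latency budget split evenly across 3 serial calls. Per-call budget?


Formula: per_stage = total_budget / stages
per_stage = 500 / 3
per_stage = 166.67 ms

166.67 ms


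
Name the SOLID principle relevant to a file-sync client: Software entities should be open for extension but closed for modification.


This describes the Open/Closed Principle (OCP)

Open/Closed Principle (OCP)


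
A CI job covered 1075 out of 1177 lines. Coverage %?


Coverage = covered / total * 100
Coverage = 1075 / 1177 * 100
Coverage = 91.33%

91.33%


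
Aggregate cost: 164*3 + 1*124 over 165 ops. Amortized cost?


Formula: Amortized cost = Total cost / Operations
Total cost = (164 * 3) + (1 * 124)
Total cost = 492 + 124 = 616
Amortized = 616 / 165 = 3.7333

3.7333


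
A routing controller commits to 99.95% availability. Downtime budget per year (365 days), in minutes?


Formula: allowed downtime = period * (100 - SLA) / 100
Period (year (365 days)) = 525600 minutes
Unavailability fraction = (100 - 99.95) / 100
Allowed downtime = 525600 * (100 - 99.95) / 100
Allowed downtime = 262.8 minutes

262.8 minutes


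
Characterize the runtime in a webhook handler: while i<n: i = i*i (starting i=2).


Reasoning: squaring drives double-exponential growth; iterations ~ log log n
Complexity: O(log log n)

O(log log n)


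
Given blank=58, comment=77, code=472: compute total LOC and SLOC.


Total LOC = blank + comment + code
Total LOC = 58 + 77 + 472 = 607
SLOC (source only) = code = 472

Total LOC: 607, SLOC: 472


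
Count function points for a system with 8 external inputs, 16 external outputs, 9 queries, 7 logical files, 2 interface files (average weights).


UFP = EI*4 + EO*5 + EQ*4 + ILF*10 + EIF*7
UFP = 8*4 + 16*5 + 9*4 + 7*10 + 2*7
UFP = 32 + 80 + 36 + 70 + 14
UFP = 232

232


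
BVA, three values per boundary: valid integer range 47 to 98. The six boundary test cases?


Range: [47, 98]
Boundaries: just below min, min, min+1, max-1, max, just above max
Values: [46, 47, 48, 97, 98, 99]

[46, 47, 48, 97, 98, 99]


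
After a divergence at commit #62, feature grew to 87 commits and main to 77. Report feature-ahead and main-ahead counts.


Common ancestor: commit #62
feature commits after divergence: 87 - 62 = 25
main commits after divergence: 77 - 62 = 15
feature is 25 commits ahead of main
main is 15 commits ahead of feature

feature ahead: 25, main ahead: 15


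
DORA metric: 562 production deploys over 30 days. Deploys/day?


Formula: deployments per day = releases / days
= 562 / 30
= 18.733 deploys/day
(equivalently, 131.13 deploys/week)

18.733 deploys/day


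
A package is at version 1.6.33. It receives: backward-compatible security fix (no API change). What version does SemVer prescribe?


Current: 1.6.33
Change category: 'backward-compatible security fix (no API change)' → patch bump
SemVer rule: patch bump → increment PATCH (MAJOR and MINOR unchanged)
New: 1.6.34

1.6.34


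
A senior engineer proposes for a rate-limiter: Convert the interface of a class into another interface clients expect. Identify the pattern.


This matches the Adapter pattern

Adapter
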